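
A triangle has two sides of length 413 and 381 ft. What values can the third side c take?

By the triangle inequality, c must be less than 413 + 381 = 794 and greater than |413 − 381| = 32.

32 < c < 794 (ft)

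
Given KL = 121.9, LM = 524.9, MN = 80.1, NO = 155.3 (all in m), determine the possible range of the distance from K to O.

The maximum is all hops collinear in one direction: 121.9 + 524.9 + 80.1 + 155.3 = 882.2.
The longest hop is 524.9; the others sum to 357.3. Folding the others back against it leaves at least 524.9 − 357.3 = 167.6.

167.6 ≤ KO ≤ 882.2 m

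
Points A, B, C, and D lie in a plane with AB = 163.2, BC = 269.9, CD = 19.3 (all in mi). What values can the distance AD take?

The maximum is all hops collinear in one direction: 163.2 + 269.9 + 19.3 = 452.4.
The longest hop is 269.9; the others sum to 182.5. Folding the others back against it leaves at least 269.9 − 182.5 = 87.4.

87.4 ≤ AD ≤ 452.4 mi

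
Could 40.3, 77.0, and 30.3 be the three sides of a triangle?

No

The longest side is 77.0, but the other two sum to only 70.6.
70.6 < 77.0, so the triangle inequality fails.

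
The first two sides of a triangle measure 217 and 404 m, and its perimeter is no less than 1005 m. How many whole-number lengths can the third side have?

Triangle inequality: 187 < x < 621. Perimeter ≥ 1005 gives x ≥ 1005 − 217 − 404 = 384.
So 384 ≤ x < 621; integers 384 through 620: 237 values.

237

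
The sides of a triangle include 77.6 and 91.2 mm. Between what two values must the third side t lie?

13.6 < t < 168.8

By the triangle inequality, t must be less than 77.6 + 91.2 = 168.8 and greater than |77.6 − 91.2| = 13.6.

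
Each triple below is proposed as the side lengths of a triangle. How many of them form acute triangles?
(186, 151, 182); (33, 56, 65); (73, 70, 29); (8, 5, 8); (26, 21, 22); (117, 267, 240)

4

(186,151,182): 151²+182² = 55925 > 34596 = 186² → acute
(33,56,65): 33²+56² = 4225 = 65² → right
(73,70,29): 29²+70² = 5741 > 5329 = 73² → acute
(8,5,8): 5²+8² = 89 > 64 = 8² → acute
(26,21,22): 21²+22² = 925 > 676 = 26² → acute
(117,267,240): 117²+240² = 71289 = 267² → right
4 of the 6 are acute.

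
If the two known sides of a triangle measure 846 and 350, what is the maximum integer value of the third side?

1195

The third side must be strictly less than 846 + 350 = 1196.
The largest integer below 1196 is 1195.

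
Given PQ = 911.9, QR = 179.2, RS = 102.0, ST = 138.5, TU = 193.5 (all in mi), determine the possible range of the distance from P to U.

The maximum is all hops collinear in one direction: 911.9 + 179.2 + 102.0 + 138.5 + 193.5 = 1525.1.
The longest hop is 911.9; the others sum to 613.2. Folding the others back against it leaves at least 911.9 − 613.2 = 298.7.

298.7 ≤ PU ≤ 1525.1 mi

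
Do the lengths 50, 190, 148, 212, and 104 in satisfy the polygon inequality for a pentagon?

A pentagon exists iff every side is shorter than the sum of the others — equivalently, the longest side is less than the sum of the rest.
Longest side 212 < 492 (sum of the remaining 4), so yes.

Yes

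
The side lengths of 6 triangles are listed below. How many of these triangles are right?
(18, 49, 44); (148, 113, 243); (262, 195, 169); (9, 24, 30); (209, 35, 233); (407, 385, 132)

1

(18,49,44): 18²+44² = 2260 < 2401 = 49² → obtuse
(148,113,243): 113²+148² = 34673 < 59049 = 243² → obtuse
(262,195,169): 169²+195² = 66586 < 68644 = 262² → obtuse
(9,24,30): 9²+24² = 657 < 900 = 30² → obtuse
(209,35,233): 35²+209² = 44906 < 54289 = 233² → obtuse
(407,385,132): 132²+385² = 165649 = 407² → right
1 of the 6 is right.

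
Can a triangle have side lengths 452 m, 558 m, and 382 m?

The longest side is 558, and the other two sum to 834.
Since 834 > 558, the triangle inequality holds.

Yes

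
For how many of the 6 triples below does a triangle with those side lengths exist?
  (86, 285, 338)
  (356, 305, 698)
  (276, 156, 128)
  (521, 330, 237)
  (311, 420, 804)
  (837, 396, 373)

3

(86,285,338): 86+285 > 338 → valid
(305,356,698): 305+356 ≤ 698 → not valid
(128,156,276): 128+156 > 276 → valid
(237,330,521): 237+330 > 521 → valid
(311,420,804): 311+420 ≤ 804 → not valid
(373,396,837): 373+396 ≤ 837 → not valid
3 of the 6 triples form a triangle.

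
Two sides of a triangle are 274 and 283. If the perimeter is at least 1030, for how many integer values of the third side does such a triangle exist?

Triangle inequality: 9 < x < 557. Perimeter ≥ 1030 gives x ≥ 1030 − 274 − 283 = 473.
So 473 ≤ x < 557; integers 473 through 556: 84 values.

84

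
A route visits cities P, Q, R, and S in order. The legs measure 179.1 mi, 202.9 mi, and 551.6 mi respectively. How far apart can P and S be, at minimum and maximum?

169.6 ≤ PS ≤ 933.6 mi

The maximum is all hops collinear in one direction: 179.1 + 202.9 + 551.6 = 933.6.
The longest hop is 551.6; the others sum to 382.0. Folding the others back against it leaves at least 551.6 − 382.0 = 169.6.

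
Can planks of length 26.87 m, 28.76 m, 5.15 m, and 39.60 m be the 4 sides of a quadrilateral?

Yes

A quadrilateral exists iff every side is shorter than the sum of the others — equivalently, the longest side is less than the sum of the rest.
Longest side 39.60 < 60.78 (sum of the remaining 3), so yes.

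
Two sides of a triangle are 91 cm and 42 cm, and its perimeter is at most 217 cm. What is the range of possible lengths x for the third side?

Triangle inequality alone gives 49 < x < 133.
The perimeter condition gives x ≤ 217 − 91 − 42 = 84.
Intersecting the two: 49 < x ≤ 84.

49 < x ≤ 84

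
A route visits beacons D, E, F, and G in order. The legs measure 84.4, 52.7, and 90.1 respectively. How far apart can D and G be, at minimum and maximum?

The maximum is all hops collinear in one direction: 84.4 + 52.7 + 90.1 = 227.2.
The longest hop is 90.1; the others sum to 137.1. Since 90.1 ≤ 137.1, the path can fold back on itself completely, so the minimum distance is 0.

0 ≤ DG ≤ 227.2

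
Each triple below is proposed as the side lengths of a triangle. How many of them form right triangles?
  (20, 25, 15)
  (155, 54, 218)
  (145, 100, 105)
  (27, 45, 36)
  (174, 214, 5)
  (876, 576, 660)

(20,25,15): 15²+20² = 625 = 25² → right
(155,54,218): 54+155 ≤ 218, not a triangle
(145,100,105): 100²+105² = 21025 = 145² → right
(27,45,36): 27²+36² = 2025 = 45² → right
(174,214,5): 5+174 ≤ 214, not a triangle
(876,576,660): 576²+660² = 767376 = 876² → right
4 of the 6 are right.

4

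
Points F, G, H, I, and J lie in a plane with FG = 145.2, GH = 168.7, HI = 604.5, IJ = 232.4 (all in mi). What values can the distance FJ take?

58.2 ≤ FJ ≤ 1150.8 mi

The maximum is all hops collinear in one direction: 145.2 + 168.7 + 604.5 + 232.4 = 1150.8.
The longest hop is 604.5; the others sum to 546.3. Folding the others back against it leaves at least 604.5 − 546.3 = 58.2.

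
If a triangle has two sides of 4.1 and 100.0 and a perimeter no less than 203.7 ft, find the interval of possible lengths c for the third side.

Triangle inequality alone gives 95.9 < c < 104.1.
The perimeter condition gives c ≥ 203.7 − 4.1 − 100.0 = 99.6.
Intersecting the two: 99.6 ≤ c < 104.1.

99.6 ≤ c < 104.1 ft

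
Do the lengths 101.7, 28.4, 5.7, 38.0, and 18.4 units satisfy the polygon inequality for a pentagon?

For a pentagon, each side must be shorter than the sum of the others.
Here the longest side is 101.7, but the remaining 4 sides sum to only 90.5.

No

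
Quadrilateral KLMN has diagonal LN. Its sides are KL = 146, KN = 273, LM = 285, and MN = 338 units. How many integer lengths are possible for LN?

From triangle KLN: 127 < LN < 419.
From triangle MLN: 53 < LN < 623.
Intersection: 127 < LN < 419, so integers 128 through 418: 291 values.

291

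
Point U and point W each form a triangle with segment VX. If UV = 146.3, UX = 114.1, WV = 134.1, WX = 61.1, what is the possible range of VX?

From triangle UVX: |146.3 − 114.1| < VX < 146.3 + 114.1, i.e. 32.2 < VX < 260.4.
From triangle WVX: 73.0 < VX < 195.2.
Both must hold, so VX lies in the intersection.

73.0 < VX < 195.2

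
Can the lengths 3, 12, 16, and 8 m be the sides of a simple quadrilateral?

Yes

A quadrilateral exists iff every side is shorter than the sum of the others — equivalently, the longest side is less than the sum of the rest.
Longest side 16 < 23 (sum of the remaining 3), so yes.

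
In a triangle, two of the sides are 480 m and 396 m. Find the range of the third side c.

84 < c < 876 (m)

By the triangle inequality, c must be less than 480 + 396 = 876 and greater than |480 − 396| = 84.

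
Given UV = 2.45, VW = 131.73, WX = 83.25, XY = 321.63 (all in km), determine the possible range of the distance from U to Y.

The maximum is all hops collinear in one direction: 2.45 + 131.73 + 83.25 + 321.63 = 539.06.
The longest hop is 321.63; the others sum to 217.43. Folding the others back against it leaves at least 321.63 − 217.43 = 104.20.

104.20 ≤ UY ≤ 539.06 km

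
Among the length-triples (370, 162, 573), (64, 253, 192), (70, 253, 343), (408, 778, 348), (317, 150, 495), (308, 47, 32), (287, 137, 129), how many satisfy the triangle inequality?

1

(162,370,573): 162+370 ≤ 573 → not valid
(64,192,253): 64+192 > 253 → valid
(70,253,343): 70+253 ≤ 343 → not valid
(348,408,778): 348+408 ≤ 778 → not valid
(150,317,495): 150+317 ≤ 495 → not valid
(32,47,308): 32+47 ≤ 308 → not valid
(129,137,287): 129+137 ≤ 287 → not valid
1 of the 7 triples forms a triangle.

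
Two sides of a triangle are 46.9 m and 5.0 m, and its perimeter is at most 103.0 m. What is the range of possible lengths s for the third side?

Triangle inequality alone gives 41.9 < s < 51.9.
The perimeter condition gives s ≤ 103.0 − 46.9 − 5.0 = 51.1.
Intersecting the two: 41.9 < s ≤ 51.1.

41.9 < s ≤ 51.1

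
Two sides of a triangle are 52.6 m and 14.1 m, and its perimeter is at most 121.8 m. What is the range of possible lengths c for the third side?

38.5 < c ≤ 55.1 m

Triangle inequality alone gives 38.5 < c < 66.7.
The perimeter condition gives c ≤ 121.8 − 52.6 − 14.1 = 55.1.
Intersecting the two: 38.5 < c ≤ 55.1.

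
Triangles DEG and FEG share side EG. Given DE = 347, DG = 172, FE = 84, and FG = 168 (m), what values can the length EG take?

175 < EG < 252

From triangle DEG: |347 − 172| < EG < 347 + 172, i.e. 175 < EG < 519.
From triangle FEG: 84 < EG < 252.
Both must hold, so EG lies in the intersection.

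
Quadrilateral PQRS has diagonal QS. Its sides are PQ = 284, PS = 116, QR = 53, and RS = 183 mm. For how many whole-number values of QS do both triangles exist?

67

From triangle PQS: 168 < QS < 400.
From triangle RQS: 130 < QS < 236.
Intersection: 168 < QS < 236, so integers 169 through 235: 67 values.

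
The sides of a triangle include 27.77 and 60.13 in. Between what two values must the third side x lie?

32.36 < x < 87.90 (in)

By the triangle inequality, x must be less than 27.77 + 60.13 = 87.90 and greater than |27.77 − 60.13| = 32.36.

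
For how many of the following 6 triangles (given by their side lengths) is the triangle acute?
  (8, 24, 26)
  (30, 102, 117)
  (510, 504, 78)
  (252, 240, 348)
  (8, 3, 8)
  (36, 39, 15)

(8,24,26): 8²+24² = 640 < 676 = 26² → obtuse
(30,102,117): 30²+102² = 11304 < 13689 = 117² → obtuse
(510,504,78): 78²+504² = 260100 = 510² → right
(252,240,348): 240²+252² = 121104 = 348² → right
(8,3,8): 3²+8² = 73 > 64 = 8² → acute
(36,39,15): 15²+36² = 1521 = 39² → right
1 of the 6 is acute.

1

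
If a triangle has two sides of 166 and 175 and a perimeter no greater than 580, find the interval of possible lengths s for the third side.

Triangle inequality alone gives 9 < s < 341.
The perimeter condition gives s ≤ 580 − 166 − 175 = 239.
Intersecting the two: 9 < s ≤ 239.

9 < s ≤ 239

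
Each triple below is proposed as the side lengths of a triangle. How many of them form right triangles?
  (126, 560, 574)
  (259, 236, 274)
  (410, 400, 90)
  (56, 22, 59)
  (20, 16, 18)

(126,560,574): 126²+560² = 329476 = 574² → right
(259,236,274): 236²+259² = 122777 > 75076 = 274² → acute
(410,400,90): 90²+400² = 168100 = 410² → right
(56,22,59): 22²+56² = 3620 > 3481 = 59² → acute
(20,16,18): 16²+18² = 580 > 400 = 20² → acute
2 of the 5 are right.

2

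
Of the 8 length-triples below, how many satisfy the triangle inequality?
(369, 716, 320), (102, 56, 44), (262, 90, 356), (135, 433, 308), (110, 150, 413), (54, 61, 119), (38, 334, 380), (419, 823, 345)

1

(320,369,716): 320+369 ≤ 716 → not valid
(44,56,102): 44+56 ≤ 102 → not valid
(90,262,356): 90+262 ≤ 356 → not valid
(135,308,433): 135+308 > 433 → valid
(110,150,413): 110+150 ≤ 413 → not valid
(54,61,119): 54+61 ≤ 119 → not valid
(38,334,380): 38+334 ≤ 380 → not valid
(345,419,823): 345+419 ≤ 823 → not valid
1 of the 8 triples forms a triangle.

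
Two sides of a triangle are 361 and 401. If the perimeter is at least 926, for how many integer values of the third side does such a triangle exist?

598

Triangle inequality: 40 < x < 762. Perimeter ≥ 926 gives x ≥ 926 − 361 − 401 = 164.
So 164 ≤ x < 762; integers 164 through 761: 598 values.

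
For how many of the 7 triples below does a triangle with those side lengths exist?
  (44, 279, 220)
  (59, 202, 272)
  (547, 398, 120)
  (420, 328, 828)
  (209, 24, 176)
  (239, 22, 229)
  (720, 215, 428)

1

(44,220,279): 44+220 ≤ 279 → not valid
(59,202,272): 59+202 ≤ 272 → not valid
(120,398,547): 120+398 ≤ 547 → not valid
(328,420,828): 328+420 ≤ 828 → not valid
(24,176,209): 24+176 ≤ 209 → not valid
(22,229,239): 22+229 > 239 → valid
(215,428,720): 215+428 ≤ 720 → not valid
1 of the 7 triples forms a triangle.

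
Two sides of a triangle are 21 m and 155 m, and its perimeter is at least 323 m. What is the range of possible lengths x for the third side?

Triangle inequality alone gives 134 < x < 176.
The perimeter condition gives x ≥ 323 − 21 − 155 = 147.
Intersecting the two: 147 ≤ x < 176.

147 ≤ x < 176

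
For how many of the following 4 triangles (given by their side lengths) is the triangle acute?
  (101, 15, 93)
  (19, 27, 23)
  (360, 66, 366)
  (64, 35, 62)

2

(101,15,93): 15²+93² = 8874 < 10201 = 101² → obtuse
(19,27,23): 19²+23² = 890 > 729 = 27² → acute
(360,66,366): 66²+360² = 133956 = 366² → right
(64,35,62): 35²+62² = 5069 > 4096 = 64² → acute
2 of the 4 are acute.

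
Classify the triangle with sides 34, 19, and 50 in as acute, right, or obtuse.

obtuse

Compare the square of the longest side to the sum of squares of the other two: 19² + 34² = 1517 < 2500 = 50².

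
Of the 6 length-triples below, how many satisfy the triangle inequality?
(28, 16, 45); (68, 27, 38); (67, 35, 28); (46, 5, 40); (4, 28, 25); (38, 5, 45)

(16,28,45): 16+28 ≤ 45 → not valid
(27,38,68): 27+38 ≤ 68 → not valid
(28,35,67): 28+35 ≤ 67 → not valid
(5,40,46): 5+40 ≤ 46 → not valid
(4,25,28): 4+25 > 28 → valid
(5,38,45): 5+38 ≤ 45 → not valid
1 of the 6 triples forms a triangle.

1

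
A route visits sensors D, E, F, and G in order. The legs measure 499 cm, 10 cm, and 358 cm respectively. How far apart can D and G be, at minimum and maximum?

The maximum is all hops collinear in one direction: 499 + 10 + 358 = 867.
The longest hop is 499; the others sum to 368. Folding the others back against it leaves at least 499 − 368 = 131.

131 ≤ DG ≤ 867 cm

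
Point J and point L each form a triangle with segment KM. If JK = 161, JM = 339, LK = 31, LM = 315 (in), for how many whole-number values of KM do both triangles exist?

From triangle JKM: 178 < KM < 500.
From triangle LKM: 284 < KM < 346.
Intersection: 284 < KM < 346, so integers 285 through 345: 61 values.

61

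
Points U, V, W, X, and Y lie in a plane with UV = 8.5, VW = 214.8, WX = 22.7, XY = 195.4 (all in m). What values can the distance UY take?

The maximum is all hops collinear in one direction: 8.5 + 214.8 + 22.7 + 195.4 = 441.4.
The longest hop is 214.8; the others sum to 226.6. Since 214.8 ≤ 226.6, the path can fold back on itself completely, so the minimum distance is 0.

0 ≤ UY ≤ 441.4 m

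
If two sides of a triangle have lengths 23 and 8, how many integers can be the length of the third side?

15

The third side lies in the open interval (15, 31).
Integers from 16 to 30 inclusive: 30 − 16 + 1 = 15.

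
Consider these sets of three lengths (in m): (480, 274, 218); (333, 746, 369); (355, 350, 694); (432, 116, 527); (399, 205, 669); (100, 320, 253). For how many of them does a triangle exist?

(218,274,480): 218+274 > 480 → valid
(333,369,746): 333+369 ≤ 746 → not valid
(350,355,694): 350+355 > 694 → valid
(116,432,527): 116+432 > 527 → valid
(205,399,669): 205+399 ≤ 669 → not valid
(100,253,320): 100+253 > 320 → valid
4 of the 6 triples form a triangle.

4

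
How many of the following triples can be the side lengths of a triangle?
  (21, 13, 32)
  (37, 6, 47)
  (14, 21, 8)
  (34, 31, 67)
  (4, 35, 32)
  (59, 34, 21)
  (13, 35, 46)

(13,21,32): 13+21 > 32 → valid
(6,37,47): 6+37 ≤ 47 → not valid
(8,14,21): 8+14 > 21 → valid
(31,34,67): 31+34 ≤ 67 → not valid
(4,32,35): 4+32 > 35 → valid
(21,34,59): 21+34 ≤ 59 → not valid
(13,35,46): 13+35 > 46 → valid
4 of the 7 triples form a triangle.

4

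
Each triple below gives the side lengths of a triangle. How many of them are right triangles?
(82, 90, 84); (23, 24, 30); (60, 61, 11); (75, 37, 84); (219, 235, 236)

(82,90,84): 82²+84² = 13780 > 8100 = 90² → acute
(23,24,30): 23²+24² = 1105 > 900 = 30² → acute
(60,61,11): 11²+60² = 3721 = 61² → right
(75,37,84): 37²+75² = 6994 < 7056 = 84² → obtuse
(219,235,236): 219²+235² = 103186 > 55696 = 236² → acute
1 of the 5 is right.

1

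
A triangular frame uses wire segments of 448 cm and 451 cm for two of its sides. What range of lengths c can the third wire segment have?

By the triangle inequality, c must be less than 448 + 451 = 899 and greater than |448 − 451| = 3.

3 < c < 899 (cm)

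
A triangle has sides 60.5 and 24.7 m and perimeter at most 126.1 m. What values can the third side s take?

35.8 < s ≤ 40.9 m

Triangle inequality alone gives 35.8 < s < 85.2.
The perimeter condition gives s ≤ 126.1 − 60.5 − 24.7 = 40.9.
Intersecting the two: 35.8 < s ≤ 40.9.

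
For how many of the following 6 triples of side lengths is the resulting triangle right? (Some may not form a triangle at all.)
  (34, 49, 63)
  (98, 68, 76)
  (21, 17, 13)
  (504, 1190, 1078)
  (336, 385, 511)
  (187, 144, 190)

(34,49,63): 34²+49² = 3557 < 3969 = 63² → obtuse
(98,68,76): 68²+76² = 10400 > 9604 = 98² → acute
(21,17,13): 13²+17² = 458 > 441 = 21² → acute
(504,1190,1078): 504²+1078² = 1416100 = 1190² → right
(336,385,511): 336²+385² = 261121 = 511² → right
(187,144,190): 144²+187² = 55705 > 36100 = 190² → acute
2 of the 6 are right.

2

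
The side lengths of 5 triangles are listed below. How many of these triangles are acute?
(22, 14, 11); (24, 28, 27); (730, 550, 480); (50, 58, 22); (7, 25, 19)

(22,14,11): 11²+14² = 317 < 484 = 22² → obtuse
(24,28,27): 24²+27² = 1305 > 784 = 28² → acute
(730,550,480): 480²+550² = 532900 = 730² → right
(50,58,22): 22²+50² = 2984 < 3364 = 58² → obtuse
(7,25,19): 7²+19² = 410 < 625 = 25² → obtuse
1 of the 5 is acute.

1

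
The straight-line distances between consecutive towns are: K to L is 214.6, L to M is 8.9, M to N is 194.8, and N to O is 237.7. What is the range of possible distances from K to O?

The maximum is all hops collinear in one direction: 214.6 + 8.9 + 194.8 + 237.7 = 656.0.
The longest hop is 237.7; the others sum to 418.3. Since 237.7 ≤ 418.3, the path can fold back on itself completely, so the minimum distance is 0.

0 ≤ KO ≤ 656.0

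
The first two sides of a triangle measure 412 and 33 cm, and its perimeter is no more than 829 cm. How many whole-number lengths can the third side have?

Triangle inequality: 379 < x < 445. Perimeter ≤ 829 gives x ≤ 829 − 412 − 33 = 384.
So 379 < x ≤ 384; integers 380 through 384: 5 values.

5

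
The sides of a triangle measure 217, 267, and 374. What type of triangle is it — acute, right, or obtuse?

Compare the square of the longest side to the sum of squares of the other two: 217² + 267² = 118378 < 139876 = 374².

obtuse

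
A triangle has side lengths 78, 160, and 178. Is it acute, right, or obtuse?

Compare the square of the longest side to the sum of squares of the other two: 78² + 160² = 31684 = 178².

right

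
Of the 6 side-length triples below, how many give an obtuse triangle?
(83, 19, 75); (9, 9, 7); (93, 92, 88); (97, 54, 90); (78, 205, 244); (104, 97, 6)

2

(83,19,75): 19²+75² = 5986 < 6889 = 83² → obtuse
(9,9,7): 7²+9² = 130 > 81 = 9² → acute
(93,92,88): 88²+92² = 16208 > 8649 = 93² → acute
(97,54,90): 54²+90² = 11016 > 9409 = 97² → acute
(78,205,244): 78²+205² = 48109 < 59536 = 244² → obtuse
(104,97,6): 6+97 ≤ 104, not a triangle
2 of the 6 are obtuse.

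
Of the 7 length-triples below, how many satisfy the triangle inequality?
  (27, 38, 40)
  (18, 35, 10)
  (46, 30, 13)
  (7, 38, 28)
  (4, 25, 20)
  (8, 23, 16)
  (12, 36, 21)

(27,38,40): 27+38 > 40 → valid
(10,18,35): 10+18 ≤ 35 → not valid
(13,30,46): 13+30 ≤ 46 → not valid
(7,28,38): 7+28 ≤ 38 → not valid
(4,20,25): 4+20 ≤ 25 → not valid
(8,16,23): 8+16 > 23 → valid
(12,21,36): 12+21 ≤ 36 → not valid
2 of the 7 triples form a triangle.

2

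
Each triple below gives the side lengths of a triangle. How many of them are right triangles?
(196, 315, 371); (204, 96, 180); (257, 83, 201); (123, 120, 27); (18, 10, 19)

3

(196,315,371): 196²+315² = 137641 = 371² → right
(204,96,180): 96²+180² = 41616 = 204² → right
(257,83,201): 83²+201² = 47290 < 66049 = 257² → obtuse
(123,120,27): 27²+120² = 15129 = 123² → right
(18,10,19): 10²+18² = 424 > 361 = 19² → acute
3 of the 5 are right.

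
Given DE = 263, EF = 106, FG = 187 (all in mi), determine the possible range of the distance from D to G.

The maximum is all hops collinear in one direction: 263 + 106 + 187 = 556.
The longest hop is 263; the others sum to 293. Since 263 ≤ 293, the path can fold back on itself completely, so the minimum distance is 0.

0 ≤ DG ≤ 556 mi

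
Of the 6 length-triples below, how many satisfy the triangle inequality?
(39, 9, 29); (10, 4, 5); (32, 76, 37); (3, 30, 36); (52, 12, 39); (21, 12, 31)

1

(9,29,39): 9+29 ≤ 39 → not valid
(4,5,10): 4+5 ≤ 10 → not valid
(32,37,76): 32+37 ≤ 76 → not valid
(3,30,36): 3+30 ≤ 36 → not valid
(12,39,52): 12+39 ≤ 52 → not valid
(12,21,31): 12+21 > 31 → valid
1 of the 6 triples forms a triangle.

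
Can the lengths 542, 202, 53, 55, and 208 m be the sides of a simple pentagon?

For a pentagon, each side must be shorter than the sum of the others.
Here the longest side is 542, but the remaining 4 sides sum to only 518.

No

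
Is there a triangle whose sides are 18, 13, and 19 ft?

The longest side is 19, and the other two sum to 31.
Since 31 > 19, the triangle inequality holds.

Yes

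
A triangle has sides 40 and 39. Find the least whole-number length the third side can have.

The third side must be strictly greater than |40 − 39| = 1.
The smallest integer above 1 is 2.

2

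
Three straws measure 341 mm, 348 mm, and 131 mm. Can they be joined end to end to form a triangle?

Yes

The longest side is 348, and the other two sum to 472.
Since 472 > 348, the triangle inequality holds.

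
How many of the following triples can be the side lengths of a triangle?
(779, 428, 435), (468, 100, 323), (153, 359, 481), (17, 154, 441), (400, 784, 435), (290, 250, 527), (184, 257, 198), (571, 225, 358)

6

(428,435,779): 428+435 > 779 → valid
(100,323,468): 100+323 ≤ 468 → not valid
(153,359,481): 153+359 > 481 → valid
(17,154,441): 17+154 ≤ 441 → not valid
(400,435,784): 400+435 > 784 → valid
(250,290,527): 250+290 > 527 → valid
(184,198,257): 184+198 > 257 → valid
(225,358,571): 225+358 > 571 → valid
6 of the 8 triples form a triangle.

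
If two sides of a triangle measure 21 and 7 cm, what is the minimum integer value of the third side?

15

The third side must be strictly greater than |21 − 7| = 14.
The smallest integer above 14 is 15.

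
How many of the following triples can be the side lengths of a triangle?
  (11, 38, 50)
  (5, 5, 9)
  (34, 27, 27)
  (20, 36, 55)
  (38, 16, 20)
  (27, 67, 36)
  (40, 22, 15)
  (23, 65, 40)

(11,38,50): 11+38 ≤ 50 → not valid
(5,5,9): 5+5 > 9 → valid
(27,27,34): 27+27 > 34 → valid
(20,36,55): 20+36 > 55 → valid
(16,20,38): 16+20 ≤ 38 → not valid
(27,36,67): 27+36 ≤ 67 → not valid
(15,22,40): 15+22 ≤ 40 → not valid
(23,40,65): 23+40 ≤ 65 → not valid
3 of the 8 triples form a triangle.

3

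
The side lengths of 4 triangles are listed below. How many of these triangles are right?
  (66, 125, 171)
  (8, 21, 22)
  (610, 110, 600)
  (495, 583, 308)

2

(66,125,171): 66²+125² = 19981 < 29241 = 171² → obtuse
(8,21,22): 8²+21² = 505 > 484 = 22² → acute
(610,110,600): 110²+600² = 372100 = 610² → right
(495,583,308): 308²+495² = 339889 = 583² → right
2 of the 4 are right.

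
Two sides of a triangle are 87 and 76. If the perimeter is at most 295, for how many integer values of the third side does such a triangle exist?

Triangle inequality: 11 < x < 163. Perimeter ≤ 295 gives x ≤ 295 − 87 − 76 = 132.
So 11 < x ≤ 132; integers 12 through 132: 121 values.

121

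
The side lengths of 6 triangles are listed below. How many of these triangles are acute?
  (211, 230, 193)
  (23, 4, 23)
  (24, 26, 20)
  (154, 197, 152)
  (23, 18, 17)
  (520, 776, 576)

5

(211,230,193): 193²+211² = 81770 > 52900 = 230² → acute
(23,4,23): 4²+23² = 545 > 529 = 23² → acute
(24,26,20): 20²+24² = 976 > 676 = 26² → acute
(154,197,152): 152²+154² = 46820 > 38809 = 197² → acute
(23,18,17): 17²+18² = 613 > 529 = 23² → acute
(520,776,576): 520²+576² = 602176 = 776² → right
5 of the 6 are acute.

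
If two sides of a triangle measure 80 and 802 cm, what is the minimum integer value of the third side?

723

The third side must be strictly greater than |80 − 802| = 722.
The smallest integer above 722 is 723.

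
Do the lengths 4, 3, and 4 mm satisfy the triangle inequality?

The longest side is 4, and the other two sum to 7.
Since 7 > 4, the triangle inequality holds.

Yes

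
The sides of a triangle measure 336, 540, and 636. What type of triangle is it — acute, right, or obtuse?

right

Compare the square of the longest side to the sum of squares of the other two: 336² + 540² = 404496 = 636².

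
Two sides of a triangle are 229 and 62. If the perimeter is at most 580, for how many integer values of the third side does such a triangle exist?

122

Triangle inequality: 167 < x < 291. Perimeter ≤ 580 gives x ≤ 580 − 229 − 62 = 289.
So 167 < x ≤ 289; integers 168 through 289: 122 values.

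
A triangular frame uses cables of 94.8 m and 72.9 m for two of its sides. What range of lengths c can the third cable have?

21.9 < c < 167.7

By the triangle inequality, c must be less than 94.8 + 72.9 = 167.7 and greater than |94.8 − 72.9| = 21.9.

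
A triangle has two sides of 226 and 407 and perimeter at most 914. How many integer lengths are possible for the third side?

Triangle inequality: 181 < x < 633. Perimeter ≤ 914 gives x ≤ 914 − 226 − 407 = 281.
So 181 < x ≤ 281; integers 182 through 281: 100 values.

100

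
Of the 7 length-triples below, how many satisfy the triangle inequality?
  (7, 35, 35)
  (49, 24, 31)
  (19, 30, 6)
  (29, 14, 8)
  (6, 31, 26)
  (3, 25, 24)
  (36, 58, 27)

(7,35,35): 7+35 > 35 → valid
(24,31,49): 24+31 > 49 → valid
(6,19,30): 6+19 ≤ 30 → not valid
(8,14,29): 8+14 ≤ 29 → not valid
(6,26,31): 6+26 > 31 → valid
(3,24,25): 3+24 > 25 → valid
(27,36,58): 27+36 > 58 → valid
5 of the 7 triples form a triangle.

5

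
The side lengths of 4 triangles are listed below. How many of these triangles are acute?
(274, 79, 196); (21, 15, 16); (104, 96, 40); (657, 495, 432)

(274,79,196): 79²+196² = 44657 < 75076 = 274² → obtuse
(21,15,16): 15²+16² = 481 > 441 = 21² → acute
(104,96,40): 40²+96² = 10816 = 104² → right
(657,495,432): 432²+495² = 431649 = 657² → right
1 of the 4 is acute.

1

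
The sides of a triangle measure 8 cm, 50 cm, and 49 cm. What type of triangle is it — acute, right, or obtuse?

Compare the square of the longest side to the sum of squares of the other two: 8² + 49² = 2465 < 2500 = 50².

obtuse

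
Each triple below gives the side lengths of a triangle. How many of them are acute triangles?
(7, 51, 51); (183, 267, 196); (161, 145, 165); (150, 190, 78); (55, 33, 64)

(7,51,51): 7²+51² = 2650 > 2601 = 51² → acute
(183,267,196): 183²+196² = 71905 > 71289 = 267² → acute
(161,145,165): 145²+161² = 46946 > 27225 = 165² → acute
(150,190,78): 78²+150² = 28584 < 36100 = 190² → obtuse
(55,33,64): 33²+55² = 4114 > 4096 = 64² → acute
4 of the 5 are acute.

4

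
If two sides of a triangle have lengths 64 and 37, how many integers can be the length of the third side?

73

The third side lies in the open interval (27, 101).
Integers from 28 to 100 inclusive: 100 − 28 + 1 = 73.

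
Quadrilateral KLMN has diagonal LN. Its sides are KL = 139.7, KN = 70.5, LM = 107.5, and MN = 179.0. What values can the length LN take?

From triangle KLN: |139.7 − 70.5| < LN < 139.7 + 70.5, i.e. 69.2 < LN < 210.2.
From triangle MLN: 71.5 < LN < 286.5.
Both must hold, so LN lies in the intersection.

71.5 < LN < 210.2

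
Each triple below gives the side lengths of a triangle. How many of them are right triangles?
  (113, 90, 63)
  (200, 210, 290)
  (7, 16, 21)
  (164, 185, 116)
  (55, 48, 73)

2

(113,90,63): 63²+90² = 12069 < 12769 = 113² → obtuse
(200,210,290): 200²+210² = 84100 = 290² → right
(7,16,21): 7²+16² = 305 < 441 = 21² → obtuse
(164,185,116): 116²+164² = 40352 > 34225 = 185² → acute
(55,48,73): 48²+55² = 5329 = 73² → right
2 of the 5 are right.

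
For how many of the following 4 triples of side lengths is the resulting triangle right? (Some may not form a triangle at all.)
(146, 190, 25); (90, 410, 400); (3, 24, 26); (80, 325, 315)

(146,190,25): 25+146 ≤ 190, not a triangle
(90,410,400): 90²+400² = 168100 = 410² → right
(3,24,26): 3²+24² = 585 < 676 = 26² → obtuse
(80,325,315): 80²+315² = 105625 = 325² → right
2 of the 4 are right.

2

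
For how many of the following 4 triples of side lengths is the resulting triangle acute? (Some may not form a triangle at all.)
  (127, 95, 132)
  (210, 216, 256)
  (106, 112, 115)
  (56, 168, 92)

(127,95,132): 95²+127² = 25154 > 17424 = 132² → acute
(210,216,256): 210²+216² = 90756 > 65536 = 256² → acute
(106,112,115): 106²+112² = 23780 > 13225 = 115² → acute
(56,168,92): 56+92 ≤ 168, not a triangle
3 of the 4 are acute.

3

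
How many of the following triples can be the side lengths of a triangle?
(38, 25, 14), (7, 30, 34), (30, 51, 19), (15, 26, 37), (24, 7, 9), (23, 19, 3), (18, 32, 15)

4

(14,25,38): 14+25 > 38 → valid
(7,30,34): 7+30 > 34 → valid
(19,30,51): 19+30 ≤ 51 → not valid
(15,26,37): 15+26 > 37 → valid
(7,9,24): 7+9 ≤ 24 → not valid
(3,19,23): 3+19 ≤ 23 → not valid
(15,18,32): 15+18 > 32 → valid
4 of the 7 triples form a triangle.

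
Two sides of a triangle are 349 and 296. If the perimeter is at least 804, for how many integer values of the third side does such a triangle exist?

486

Triangle inequality: 53 < x < 645. Perimeter ≥ 804 gives x ≥ 804 − 349 − 296 = 159.
So 159 ≤ x < 645; integers 159 through 644: 486 values.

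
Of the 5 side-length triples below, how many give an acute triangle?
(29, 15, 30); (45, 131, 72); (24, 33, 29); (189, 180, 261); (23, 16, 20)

(29,15,30): 15²+29² = 1066 > 900 = 30² → acute
(45,131,72): 45+72 ≤ 131, not a triangle
(24,33,29): 24²+29² = 1417 > 1089 = 33² → acute
(189,180,261): 180²+189² = 68121 = 261² → right
(23,16,20): 16²+20² = 656 > 529 = 23² → acute
3 of the 5 are acute.

3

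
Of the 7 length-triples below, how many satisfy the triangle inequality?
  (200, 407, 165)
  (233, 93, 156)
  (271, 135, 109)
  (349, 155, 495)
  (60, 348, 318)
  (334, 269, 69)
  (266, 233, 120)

5

(165,200,407): 165+200 ≤ 407 → not valid
(93,156,233): 93+156 > 233 → valid
(109,135,271): 109+135 ≤ 271 → not valid
(155,349,495): 155+349 > 495 → valid
(60,318,348): 60+318 > 348 → valid
(69,269,334): 69+269 > 334 → valid
(120,233,266): 120+233 > 266 → valid
5 of the 7 triples form a triangle.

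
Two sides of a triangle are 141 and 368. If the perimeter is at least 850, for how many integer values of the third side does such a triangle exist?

Triangle inequality: 227 < x < 509. Perimeter ≥ 850 gives x ≥ 850 − 141 − 368 = 341.
So 341 ≤ x < 509; integers 341 through 508: 168 values.

168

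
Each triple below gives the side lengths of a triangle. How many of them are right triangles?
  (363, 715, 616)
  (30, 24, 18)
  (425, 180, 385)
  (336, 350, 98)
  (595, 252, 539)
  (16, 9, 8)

(363,715,616): 363²+616² = 511225 = 715² → right
(30,24,18): 18²+24² = 900 = 30² → right
(425,180,385): 180²+385² = 180625 = 425² → right
(336,350,98): 98²+336² = 122500 = 350² → right
(595,252,539): 252²+539² = 354025 = 595² → right
(16,9,8): 8²+9² = 145 < 256 = 16² → obtuse
5 of the 6 are right.

5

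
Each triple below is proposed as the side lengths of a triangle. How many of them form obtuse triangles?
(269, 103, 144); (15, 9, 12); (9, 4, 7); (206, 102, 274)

(269,103,144): 103+144 ≤ 269, not a triangle
(15,9,12): 9²+12² = 225 = 15² → right
(9,4,7): 4²+7² = 65 < 81 = 9² → obtuse
(206,102,274): 102²+206² = 52840 < 75076 = 274² → obtuse
2 of the 4 are obtuse.

2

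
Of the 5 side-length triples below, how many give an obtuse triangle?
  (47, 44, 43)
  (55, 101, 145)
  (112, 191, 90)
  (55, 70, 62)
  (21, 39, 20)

(47,44,43): 43²+44² = 3785 > 2209 = 47² → acute
(55,101,145): 55²+101² = 13226 < 21025 = 145² → obtuse
(112,191,90): 90²+112² = 20644 < 36481 = 191² → obtuse
(55,70,62): 55²+62² = 6869 > 4900 = 70² → acute
(21,39,20): 20²+21² = 841 < 1521 = 39² → obtuse
3 of the 5 are obtuse.

3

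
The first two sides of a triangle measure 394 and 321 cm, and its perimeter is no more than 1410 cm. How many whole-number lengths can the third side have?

Triangle inequality: 73 < x < 715. Perimeter ≤ 1410 gives x ≤ 1410 − 394 − 321 = 695.
So 73 < x ≤ 695; integers 74 through 695: 622 values.

622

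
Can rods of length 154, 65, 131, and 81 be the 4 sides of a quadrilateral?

Yes

A quadrilateral exists iff every side is shorter than the sum of the others — equivalently, the longest side is less than the sum of the rest.
Longest side 154 < 277 (sum of the remaining 3), so yes.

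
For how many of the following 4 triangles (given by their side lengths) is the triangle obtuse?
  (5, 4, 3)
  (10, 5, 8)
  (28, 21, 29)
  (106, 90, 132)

(5,4,3): 3²+4² = 25 = 5² → right
(10,5,8): 5²+8² = 89 < 100 = 10² → obtuse
(28,21,29): 21²+28² = 1225 > 841 = 29² → acute
(106,90,132): 90²+106² = 19336 > 17424 = 132² → acute
1 of the 4 is obtuse.

1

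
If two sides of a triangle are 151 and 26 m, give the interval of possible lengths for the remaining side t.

By the triangle inequality, t must be less than 151 + 26 = 177 and greater than |151 − 26| = 125.

125 < t < 177 (m)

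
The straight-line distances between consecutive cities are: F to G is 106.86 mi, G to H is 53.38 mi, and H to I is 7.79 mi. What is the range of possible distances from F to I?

The maximum is all hops collinear in one direction: 106.86 + 53.38 + 7.79 = 168.03.
The longest hop is 106.86; the others sum to 61.17. Folding the others back against it leaves at least 106.86 − 61.17 = 45.69.

45.69 ≤ FI ≤ 168.03 mi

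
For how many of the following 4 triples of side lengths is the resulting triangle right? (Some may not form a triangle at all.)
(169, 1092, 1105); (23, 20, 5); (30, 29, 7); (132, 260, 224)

2

(169,1092,1105): 169²+1092² = 1221025 = 1105² → right
(23,20,5): 5²+20² = 425 < 529 = 23² → obtuse
(30,29,7): 7²+29² = 890 < 900 = 30² → obtuse
(132,260,224): 132²+224² = 67600 = 260² → right
2 of the 4 are right.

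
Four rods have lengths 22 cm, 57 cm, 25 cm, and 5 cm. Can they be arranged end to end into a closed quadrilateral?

No

For a quadrilateral, each side must be shorter than the sum of the others.
Here the longest side is 57, but the remaining 3 sides sum to only 52.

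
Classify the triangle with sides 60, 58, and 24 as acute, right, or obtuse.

Compare the square of the longest side to the sum of squares of the other two: 24² + 58² = 3940 > 3600 = 60².

acute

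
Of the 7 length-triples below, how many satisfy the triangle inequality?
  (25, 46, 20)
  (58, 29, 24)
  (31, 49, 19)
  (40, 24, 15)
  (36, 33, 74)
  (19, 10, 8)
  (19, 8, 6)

1

(20,25,46): 20+25 ≤ 46 → not valid
(24,29,58): 24+29 ≤ 58 → not valid
(19,31,49): 19+31 > 49 → valid
(15,24,40): 15+24 ≤ 40 → not valid
(33,36,74): 33+36 ≤ 74 → not valid
(8,10,19): 8+10 ≤ 19 → not valid
(6,8,19): 6+8 ≤ 19 → not valid
1 of the 7 triples forms a triangle.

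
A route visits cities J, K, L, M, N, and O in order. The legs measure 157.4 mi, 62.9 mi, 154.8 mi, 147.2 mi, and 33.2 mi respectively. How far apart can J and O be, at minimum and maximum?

0 ≤ JO ≤ 555.5 mi

The maximum is all hops collinear in one direction: 157.4 + 62.9 + 154.8 + 147.2 + 33.2 = 555.5.
The longest hop is 157.4; the others sum to 398.1. Since 157.4 ≤ 398.1, the path can fold back on itself completely, so the minimum distance is 0.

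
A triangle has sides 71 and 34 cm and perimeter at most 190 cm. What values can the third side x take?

Triangle inequality alone gives 37 < x < 105.
The perimeter condition gives x ≤ 190 − 71 − 34 = 85.
Intersecting the two: 37 < x ≤ 85.

37 < x ≤ 85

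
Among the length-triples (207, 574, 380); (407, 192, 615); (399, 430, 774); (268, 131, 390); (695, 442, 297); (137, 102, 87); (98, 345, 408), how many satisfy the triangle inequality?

6

(207,380,574): 207+380 > 574 → valid
(192,407,615): 192+407 ≤ 615 → not valid
(399,430,774): 399+430 > 774 → valid
(131,268,390): 131+268 > 390 → valid
(297,442,695): 297+442 > 695 → valid
(87,102,137): 87+102 > 137 → valid
(98,345,408): 98+345 > 408 → valid
6 of the 7 triples form a triangle.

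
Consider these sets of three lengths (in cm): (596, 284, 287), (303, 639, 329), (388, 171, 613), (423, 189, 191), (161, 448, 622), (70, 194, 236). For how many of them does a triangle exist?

1

(284,287,596): 284+287 ≤ 596 → not valid
(303,329,639): 303+329 ≤ 639 → not valid
(171,388,613): 171+388 ≤ 613 → not valid
(189,191,423): 189+191 ≤ 423 → not valid
(161,448,622): 161+448 ≤ 622 → not valid
(70,194,236): 70+194 > 236 → valid
1 of the 6 triples forms a triangle.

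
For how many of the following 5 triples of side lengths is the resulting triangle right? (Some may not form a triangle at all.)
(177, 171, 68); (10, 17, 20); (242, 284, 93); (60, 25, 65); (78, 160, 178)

(177,171,68): 68²+171² = 33865 > 31329 = 177² → acute
(10,17,20): 10²+17² = 389 < 400 = 20² → obtuse
(242,284,93): 93²+242² = 67213 < 80656 = 284² → obtuse
(60,25,65): 25²+60² = 4225 = 65² → right
(78,160,178): 78²+160² = 31684 = 178² → right
2 of the 5 are right.

2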